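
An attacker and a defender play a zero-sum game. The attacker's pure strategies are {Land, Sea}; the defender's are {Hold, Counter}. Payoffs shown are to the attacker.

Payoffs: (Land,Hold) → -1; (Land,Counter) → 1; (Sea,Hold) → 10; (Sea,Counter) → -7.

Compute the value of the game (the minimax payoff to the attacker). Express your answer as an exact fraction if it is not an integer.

3/19

Row minima: Land → -1, Sea → -7; maximin = -1.
Column maxima: Hold → 10, Counter → 1; minimax = 1.
-1 ≠ 1, so there is no saddle point; optimal play is mixed.
Let the attacker play Land with probability p. Expected payoff against Hold: (-1)p + 10(1−p) = −11p + 10; against Counter: 1p + (-7)(1−p) = 8p − 7.
Setting these equal: −11p + 10 = 8p − 7 ⇒ −19p = -17 ⇒ p = 17/19, and the value is (-11)·(17/19) + 10 = 3/19.
For the defender: with q = P(Hold), equating Land's and Sea's payoffs gives −2q + 1 = 17q − 7 ⇒ q = 8/19.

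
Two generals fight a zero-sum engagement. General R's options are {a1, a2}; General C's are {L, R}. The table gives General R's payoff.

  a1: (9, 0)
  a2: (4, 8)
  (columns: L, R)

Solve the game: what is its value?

72/13

Row minima: a1 → 0, a2 → 4; maximin = 4.
Column maxima: L → 9, R → 8; minimax = 8.
4 ≠ 8, so there is no saddle point; optimal play is mixed.
Let General R play a1 with probability p. Expected payoff against L: 9p + 4(1−p) = 5p + 4; against R: 0p + 8(1−p) = −8p + 8.
Setting these equal: 5p + 4 = −8p + 8 ⇒ 13p = 4 ⇒ p = 4/13, and the value is (5)·(4/13) + 4 = 72/13.
For General C: with q = P(L), equating a1's and a2's payoffs gives 9q = −4q + 8 ⇒ q = 8/13.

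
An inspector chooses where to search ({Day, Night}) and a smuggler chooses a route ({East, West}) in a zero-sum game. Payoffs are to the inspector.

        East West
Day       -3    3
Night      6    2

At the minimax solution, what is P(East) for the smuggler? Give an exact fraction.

1/10

Row minima: Day → -3, Night → 2; maximin = 2.
Column maxima: East → 6, West → 3; minimax = 3.
2 ≠ 3, so there is no saddle point; optimal play is mixed.
Let the inspector play Day with probability p. Expected payoff against East: (-3)p + 6(1−p) = −9p + 6; against West: 3p + 2(1−p) = p + 2.
Setting these equal: −9p + 6 = p + 2 ⇒ −10p = -4 ⇒ p = 2/5, and the value is (-9)·(2/5) + 6 = 12/5.
For the smuggler: with q = P(East), equating Day's and Night's payoffs gives −6q + 3 = 4q + 2 ⇒ q = 1/10.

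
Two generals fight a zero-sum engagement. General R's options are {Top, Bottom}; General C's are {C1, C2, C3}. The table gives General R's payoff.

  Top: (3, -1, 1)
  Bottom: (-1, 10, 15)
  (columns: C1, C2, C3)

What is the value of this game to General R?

29/15

Row minima: Top → -1, Bottom → -1; maximin = -1.
Column maxima: C1 → 3, C2 → 10, C3 → 15; minimax = 3.
-1 ≠ 3, so there is no saddle point; optimal play is mixed.
C3 is strictly dominated by C2 (it gives General R strictly more in every row), so General C never plays it.
On the remaining 2×2 (Top, Bottom vs C1, C2):
Let General R play Top with probability p. Expected payoff against C1: 3p + (-1)(1−p) = 4p − 1; against C2: (-1)p + 10(1−p) = −11p + 10.
Setting these equal: 4p − 1 = −11p + 10 ⇒ 15p = 11 ⇒ p = 11/15, and the value is (4)·(11/15) − 1 = 29/15.
For General C: with q = P(C1), equating Top's and Bottom's payoffs gives 4q − 1 = −11q + 10 ⇒ q = 11/15.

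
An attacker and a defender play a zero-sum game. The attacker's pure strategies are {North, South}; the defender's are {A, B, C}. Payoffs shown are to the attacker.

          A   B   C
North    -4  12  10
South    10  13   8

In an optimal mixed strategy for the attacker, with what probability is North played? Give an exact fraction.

Row minima: North → -4, South → 8; maximin = 8.
Column maxima: A → 10, B → 13, C → 10; minimax = 10.
8 ≠ 10, so there is no saddle point; optimal play is mixed.
B is strictly dominated by A (it gives the attacker strictly more in every row), so the defender never plays it.
On the remaining 2×2 (North, South vs A, C):
Let the attacker play North with probability p. Expected payoff against A: (-4)p + 10(1−p) = −14p + 10; against C: 10p + 8(1−p) = 2p + 8.
Setting these equal: −14p + 10 = 2p + 8 ⇒ −16p = -2 ⇒ p = 1/8, and the value is (-14)·(1/8) + 10 = 33/4.
For the defender: with q = P(A), equating North's and South's payoffs gives −14q + 10 = 2q + 8 ⇒ q = 1/8.

1/8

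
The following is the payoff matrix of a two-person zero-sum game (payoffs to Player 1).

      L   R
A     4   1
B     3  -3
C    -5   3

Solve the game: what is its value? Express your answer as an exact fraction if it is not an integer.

17/11

Row minima: A → 1, B → -3, C → -5; maximin = 1.
Column maxima: L → 4, R → 3; minimax = 3.
1 ≠ 3, so there is no saddle point; optimal play is mixed.
B is strictly dominated by A, so Player 1 never plays it.
On the remaining 2×2 (A, C vs L, R):
Let Player 1 play A with probability p. Expected payoff against L: 4p + (-5)(1−p) = 9p − 5; against R: 1p + 3(1−p) = −2p + 3.
Setting these equal: 9p − 5 = −2p + 3 ⇒ 11p = 8 ⇒ p = 8/11, and the value is (9)·(8/11) − 5 = 17/11.
For Player 2: with q = P(L), equating A's and C's payoffs gives 3q + 1 = −8q + 3 ⇒ q = 2/11.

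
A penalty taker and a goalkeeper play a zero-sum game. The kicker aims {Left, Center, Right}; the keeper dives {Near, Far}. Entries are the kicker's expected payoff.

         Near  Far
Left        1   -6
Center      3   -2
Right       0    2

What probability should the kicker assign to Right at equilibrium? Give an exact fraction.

Row minima: Left → -6, Center → -2, Right → 0; maximin = 0.
Column maxima: Near → 3, Far → 2; minimax = 2.
0 ≠ 2, so there is no saddle point; optimal play is mixed.
Left is strictly dominated by Center, so the kicker never plays it.
On the remaining 2×2 (Center, Right vs Near, Far):
Let the kicker play Center with probability p. Expected payoff against Near: 3p + 0(1−p) = 3p; against Far: (-2)p + 2(1−p) = −4p + 2.
Setting these equal: 3p = −4p + 2 ⇒ 7p = 2 ⇒ p = 2/7, and the value is (3)·(2/7) = 6/7.
For the keeper: with q = P(Near), equating Center's and Right's payoffs gives 5q − 2 = −2q + 2 ⇒ q = 4/7.

5/7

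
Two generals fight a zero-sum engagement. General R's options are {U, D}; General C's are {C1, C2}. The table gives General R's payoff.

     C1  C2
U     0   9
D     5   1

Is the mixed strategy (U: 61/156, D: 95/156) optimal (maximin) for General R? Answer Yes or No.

Against C1 this mix gives (61/156)·0 + (95/156)·5 = 475/156.
Against C2 this mix gives (61/156)·9 + (95/156)·1 = 161/39.
General C will play C1, holding General R to 475/156. Shifting weight toward the row that does better against C1 would raise this floor (the equalizing mix achieves 45/13 against both C1 and C2), so the proposed strategy is not optimal.

No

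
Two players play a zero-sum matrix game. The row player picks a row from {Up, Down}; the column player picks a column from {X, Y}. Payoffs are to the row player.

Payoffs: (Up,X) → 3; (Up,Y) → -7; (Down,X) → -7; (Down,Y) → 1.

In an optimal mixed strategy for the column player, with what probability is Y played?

Row minima: Up → -7, Down → -7; maximin = -7.
Column maxima: X → 3, Y → 1; minimax = 1.
-7 ≠ 1, so there is no saddle point; optimal play is mixed.
Let the row player play Up with probability p. Expected payoff against X: 3p + (-7)(1−p) = 10p − 7; against Y: (-7)p + 1(1−p) = −8p + 1.
Setting these equal: 10p − 7 = −8p + 1 ⇒ 18p = 8 ⇒ p = 4/9, and the value is (10)·(4/9) − 7 = -23/9.
For the column player: with q = P(X), equating Up's and Down's payoffs gives 10q − 7 = −8q + 1 ⇒ q = 4/9.

5/9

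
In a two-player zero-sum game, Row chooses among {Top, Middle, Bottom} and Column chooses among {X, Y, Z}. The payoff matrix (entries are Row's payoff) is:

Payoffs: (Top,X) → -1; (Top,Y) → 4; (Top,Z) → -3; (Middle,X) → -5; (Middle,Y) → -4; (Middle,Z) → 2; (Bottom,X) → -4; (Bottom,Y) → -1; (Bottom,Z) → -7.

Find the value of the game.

Row minima: Top → -3, Middle → -5, Bottom → -7; maximin = -3.
Column maxima: X → -1, Y → 4, Z → 2; minimax = -1.
-3 ≠ -1, so there is no saddle point; optimal play is mixed.
Bottom is strictly dominated by Top, so Row never plays it.
Y is strictly dominated by X (it gives Row strictly more in every row), so Column never plays it.
On the remaining 2×2 (Top, Middle vs X, Z):
Let Row play Top with probability p. Expected payoff against X: (-1)p + (-5)(1−p) = 4p − 5; against Z: (-3)p + 2(1−p) = −5p + 2.
Setting these equal: 4p − 5 = −5p + 2 ⇒ 9p = 7 ⇒ p = 7/9, and the value is (4)·(7/9) − 5 = -17/9.
For Column: with q = P(X), equating Top's and Middle's payoffs gives 2q − 3 = −7q + 2 ⇒ q = 5/9.

-17/9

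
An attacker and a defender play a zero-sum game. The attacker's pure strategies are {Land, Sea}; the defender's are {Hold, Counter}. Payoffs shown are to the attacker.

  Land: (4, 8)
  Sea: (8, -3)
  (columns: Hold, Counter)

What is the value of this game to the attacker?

Row minima: Land → 4, Sea → -3; maximin = 4.
Column maxima: Hold → 8, Counter → 8; minimax = 8.
4 ≠ 8, so there is no saddle point; optimal play is mixed.
Let the attacker play Land with probability p. Expected payoff against Hold: 4p + 8(1−p) = −4p + 8; against Counter: 8p + (-3)(1−p) = 11p − 3.
Setting these equal: −4p + 8 = 11p − 3 ⇒ −15p = -11 ⇒ p = 11/15, and the value is (-4)·(11/15) + 8 = 76/15.
For the defender: with q = P(Hold), equating Land's and Sea's payoffs gives −4q + 8 = 11q − 3 ⇒ q = 11/15.

76/15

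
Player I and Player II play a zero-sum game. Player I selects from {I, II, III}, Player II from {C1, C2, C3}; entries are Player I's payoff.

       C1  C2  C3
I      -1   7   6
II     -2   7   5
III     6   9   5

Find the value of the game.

41/8

Row minima: I → -1, II → -2, III → 5; maximin = 5.
Column maxima: C1 → 6, C2 → 9, C3 → 6; minimax = 6.
5 ≠ 6, so there is no saddle point; optimal play is mixed.
C2 is strictly dominated by C1 (it gives Player I strictly more in every row), so Player II never plays it.
With C2 eliminated, II is strictly dominated by I (I gives Player I strictly more in every remaining column), so Player I never plays it.
On the remaining 2×2 (I, III vs C1, C3):
Let Player I play I with probability p. Expected payoff against C1: (-1)p + 6(1−p) = −7p + 6; against C3: 6p + 5(1−p) = p + 5.
Setting these equal: −7p + 6 = p + 5 ⇒ −8p = -1 ⇒ p = 1/8, and the value is (-7)·(1/8) + 6 = 41/8.
For Player II: with q = P(C1), equating I's and III's payoffs gives −7q + 6 = q + 5 ⇒ q = 1/8.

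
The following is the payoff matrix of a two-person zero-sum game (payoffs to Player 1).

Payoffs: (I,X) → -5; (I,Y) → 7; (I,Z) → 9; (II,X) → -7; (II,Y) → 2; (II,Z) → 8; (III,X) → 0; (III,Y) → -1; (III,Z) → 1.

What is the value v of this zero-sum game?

-5/13

Row minima: I → -5, II → -7, III → -1; maximin = -1.
Column maxima: X → 0, Y → 7, Z → 9; minimax = 0.
-1 ≠ 0, so there is no saddle point; optimal play is mixed.
II is strictly dominated by I, so Player 1 never plays it.
Z is strictly dominated by X (it gives Player 1 strictly more in every row), so Player 2 never plays it.
On the remaining 2×2 (I, III vs X, Y):
Let Player 1 play I with probability p. Expected payoff against X: (-5)p + 0(1−p) = −5p; against Y: 7p + (-1)(1−p) = 8p − 1.
Setting these equal: −5p = 8p − 1 ⇒ −13p = -1 ⇒ p = 1/13, and the value is (-5)·(1/13) = -5/13.
For Player 2: with q = P(X), equating I's and III's payoffs gives −12q + 7 = q − 1 ⇒ q = 8/13.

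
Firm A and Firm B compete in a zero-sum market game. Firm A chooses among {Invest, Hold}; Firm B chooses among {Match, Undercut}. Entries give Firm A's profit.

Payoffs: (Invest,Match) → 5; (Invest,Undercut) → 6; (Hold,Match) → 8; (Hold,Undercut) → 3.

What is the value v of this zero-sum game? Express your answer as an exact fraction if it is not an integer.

11/2

Row minima: Invest → 5, Hold → 3; maximin = 5.
Column maxima: Match → 8, Undercut → 6; minimax = 6.
5 ≠ 6, so there is no saddle point; optimal play is mixed.
Let Firm A play Invest with probability p. Expected payoff against Match: 5p + 8(1−p) = −3p + 8; against Undercut: 6p + 3(1−p) = 3p + 3.
Setting these equal: −3p + 8 = 3p + 3 ⇒ −6p = -5 ⇒ p = 5/6, and the value is (-3)·(5/6) + 8 = 11/2.
For Firm B: with q = P(Match), equating Invest's and Hold's payoffs gives −q + 6 = 5q + 3 ⇒ q = 1/2.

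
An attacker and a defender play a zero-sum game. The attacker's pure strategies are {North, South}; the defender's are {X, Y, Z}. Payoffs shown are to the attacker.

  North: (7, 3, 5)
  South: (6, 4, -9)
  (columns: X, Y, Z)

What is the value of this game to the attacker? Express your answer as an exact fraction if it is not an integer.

47/15

Row minima: North → 3, South → -9; maximin = 3.
Column maxima: X → 7, Y → 4, Z → 5; minimax = 4.
3 ≠ 4, so there is no saddle point; optimal play is mixed.
X is strictly dominated by Y (it gives the attacker strictly more in every row), so the defender never plays it.
On the remaining 2×2 (North, South vs Y, Z):
Let the attacker play North with probability p. Expected payoff against Y: 3p + 4(1−p) = −p + 4; against Z: 5p + (-9)(1−p) = 14p − 9.
Setting these equal: −p + 4 = 14p − 9 ⇒ −15p = -13 ⇒ p = 13/15, and the value is (-1)·(13/15) + 4 = 47/15.
For the defender: with q = P(Y), equating North's and South's payoffs gives −2q + 5 = 13q − 9 ⇒ q = 14/15.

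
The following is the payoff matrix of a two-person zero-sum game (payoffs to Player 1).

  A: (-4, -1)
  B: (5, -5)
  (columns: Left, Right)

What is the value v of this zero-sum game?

-25/13

Row minima: A → -4, B → -5; maximin = -4.
Column maxima: Left → 5, Right → -1; minimax = -1.
-4 ≠ -1, so there is no saddle point; optimal play is mixed.
Let Player 1 play A with probability p. Expected payoff against Left: (-4)p + 5(1−p) = −9p + 5; against Right: (-1)p + (-5)(1−p) = 4p − 5.
Setting these equal: −9p + 5 = 4p − 5 ⇒ −13p = -10 ⇒ p = 10/13, and the value is (-9)·(10/13) + 5 = -25/13.
For Player 2: with q = P(Left), equating A's and B's payoffs gives −3q − 1 = 10q − 5 ⇒ q = 4/13.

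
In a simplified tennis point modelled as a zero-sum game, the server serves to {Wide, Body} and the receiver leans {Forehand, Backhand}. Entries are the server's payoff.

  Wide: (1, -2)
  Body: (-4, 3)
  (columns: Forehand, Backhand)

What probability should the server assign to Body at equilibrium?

3/10

Row minima: Wide → -2, Body → -4; maximin = -2.
Column maxima: Forehand → 1, Backhand → 3; minimax = 1.
-2 ≠ 1, so there is no saddle point; optimal play is mixed.
Let the server play Wide with probability p. Expected payoff against Forehand: 1p + (-4)(1−p) = 5p − 4; against Backhand: (-2)p + 3(1−p) = −5p + 3.
Setting these equal: 5p − 4 = −5p + 3 ⇒ 10p = 7 ⇒ p = 7/10, and the value is (5)·(7/10) − 4 = -1/2.
For the receiver: with q = P(Forehand), equating Wide's and Body's payoffs gives 3q − 2 = −7q + 3 ⇒ q = 1/2.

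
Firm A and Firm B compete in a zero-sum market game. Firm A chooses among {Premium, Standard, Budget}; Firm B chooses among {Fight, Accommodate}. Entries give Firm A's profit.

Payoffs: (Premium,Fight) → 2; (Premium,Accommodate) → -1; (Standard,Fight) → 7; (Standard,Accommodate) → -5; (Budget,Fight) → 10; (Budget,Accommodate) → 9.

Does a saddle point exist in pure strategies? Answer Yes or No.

Yes

Row minima: Premium → -1, Standard → -5, Budget → 9; maximin = 9.
Column maxima: Fight → 10, Accommodate → 9; minimax = 9.
maximin = minimax = 9, so a saddle point exists.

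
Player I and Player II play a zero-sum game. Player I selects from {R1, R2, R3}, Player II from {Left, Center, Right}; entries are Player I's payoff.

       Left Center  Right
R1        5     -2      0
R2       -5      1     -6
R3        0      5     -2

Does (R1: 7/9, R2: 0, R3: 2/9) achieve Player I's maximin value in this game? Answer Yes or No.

Yes

Against Left this mix gives (7/9)·5 + (2/9)·0 = 35/9.
Against Center this mix gives (7/9)·(-2) + (2/9)·5 = -4/9.
Against Right this mix gives (7/9)·0 + (2/9)·(-2) = -4/9.
All of Player II's active replies (Center, Right) yield -4/9, and no column does worse for Player I. The mix makes Player II indifferent and guarantees -4/9, so it is optimal.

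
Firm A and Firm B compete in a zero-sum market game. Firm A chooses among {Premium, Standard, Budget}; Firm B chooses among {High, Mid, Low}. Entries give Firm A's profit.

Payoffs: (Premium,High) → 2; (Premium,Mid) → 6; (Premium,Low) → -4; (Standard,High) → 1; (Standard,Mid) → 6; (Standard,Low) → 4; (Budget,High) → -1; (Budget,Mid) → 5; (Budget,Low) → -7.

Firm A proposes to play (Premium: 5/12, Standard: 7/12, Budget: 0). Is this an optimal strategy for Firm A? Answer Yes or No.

Against High this mix gives (5/12)·2 + (7/12)·1 = 17/12.
Against Mid this mix gives (5/12)·6 + (7/12)·6 = 6.
Against Low this mix gives (5/12)·(-4) + (7/12)·4 = 2/3.
Firm B will play Low, holding Firm A to 2/3. Shifting weight toward the row that does better against Low would raise this floor (the equalizing mix achieves 4/3 against both Low and High), so the proposed strategy is not optimal.

No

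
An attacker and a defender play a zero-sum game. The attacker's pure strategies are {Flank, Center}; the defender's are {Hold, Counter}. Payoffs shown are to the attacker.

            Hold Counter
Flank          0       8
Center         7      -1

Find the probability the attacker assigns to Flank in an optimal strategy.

1/2

Row minima: Flank → 0, Center → -1; maximin = 0.
Column maxima: Hold → 7, Counter → 8; minimax = 7.
0 ≠ 7, so there is no saddle point; optimal play is mixed.
Let the attacker play Flank with probability p. Expected payoff against Hold: 0p + 7(1−p) = −7p + 7; against Counter: 8p + (-1)(1−p) = 9p − 1.
Setting these equal: −7p + 7 = 9p − 1 ⇒ −16p = -8 ⇒ p = 1/2, and the value is (-7)·(1/2) + 7 = 7/2.
For the defender: with q = P(Hold), equating Flank's and Center's payoffs gives −8q + 8 = 8q − 1 ⇒ q = 9/16.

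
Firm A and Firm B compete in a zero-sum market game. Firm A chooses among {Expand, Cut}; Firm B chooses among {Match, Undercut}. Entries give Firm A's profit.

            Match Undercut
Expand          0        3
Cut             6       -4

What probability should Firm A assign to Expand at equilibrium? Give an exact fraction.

Row minima: Expand → 0, Cut → -4; maximin = 0.
Column maxima: Match → 6, Undercut → 3; minimax = 3.
0 ≠ 3, so there is no saddle point; optimal play is mixed.
Let Firm A play Expand with probability p. Expected payoff against Match: 0p + 6(1−p) = −6p + 6; against Undercut: 3p + (-4)(1−p) = 7p − 4.
Setting these equal: −6p + 6 = 7p − 4 ⇒ −13p = -10 ⇒ p = 10/13, and the value is (-6)·(10/13) + 6 = 18/13.
For Firm B: with q = P(Match), equating Expand's and Cut's payoffs gives −3q + 3 = 10q − 4 ⇒ q = 7/13.

10/13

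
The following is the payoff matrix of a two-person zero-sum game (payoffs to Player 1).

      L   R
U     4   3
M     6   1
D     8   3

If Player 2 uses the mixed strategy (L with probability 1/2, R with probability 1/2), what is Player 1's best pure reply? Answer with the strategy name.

Expected payoff of U: (1/2)·4 + (1/2)·3 = 7/2.
Expected payoff of M: (1/2)·6 + (1/2)·1 = 7/2.
Expected payoff of D: (1/2)·8 + (1/2)·3 = 11/2.
The largest is 11/2, so Player 1's best response is D.

D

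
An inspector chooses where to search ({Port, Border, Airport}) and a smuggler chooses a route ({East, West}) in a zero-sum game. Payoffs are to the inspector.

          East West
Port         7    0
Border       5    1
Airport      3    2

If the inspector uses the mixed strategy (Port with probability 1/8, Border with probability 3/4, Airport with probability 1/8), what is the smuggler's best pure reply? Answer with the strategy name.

West

If the smuggler plays East, the inspector's expected payoff is (1/8)·7 + (3/4)·5 + (1/8)·3 = 5.
If the smuggler plays West, the inspector's expected payoff is (1/8)·0 + (3/4)·1 + (1/8)·2 = 1.
The smuggler minimizes the inspector's payoff; the smallest is 1, so the best response is West.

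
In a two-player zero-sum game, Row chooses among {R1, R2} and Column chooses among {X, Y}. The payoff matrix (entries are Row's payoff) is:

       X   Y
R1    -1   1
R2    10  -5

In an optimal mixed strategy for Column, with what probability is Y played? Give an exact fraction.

Row minima: R1 → -1, R2 → -5; maximin = -1.
Column maxima: X → 10, Y → 1; minimax = 1.
-1 ≠ 1, so there is no saddle point; optimal play is mixed.
Let Row play R1 with probability p. Expected payoff against X: (-1)p + 10(1−p) = −11p + 10; against Y: 1p + (-5)(1−p) = 6p − 5.
Setting these equal: −11p + 10 = 6p − 5 ⇒ −17p = -15 ⇒ p = 15/17, and the value is (-11)·(15/17) + 10 = 5/17.
For Column: with q = P(X), equating R1's and R2's payoffs gives −2q + 1 = 15q − 5 ⇒ q = 6/17.

11/17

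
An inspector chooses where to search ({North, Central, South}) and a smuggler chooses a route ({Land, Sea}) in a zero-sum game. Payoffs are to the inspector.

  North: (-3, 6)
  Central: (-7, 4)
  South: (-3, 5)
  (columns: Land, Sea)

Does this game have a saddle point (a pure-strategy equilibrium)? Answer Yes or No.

Row minima: North → -3, Central → -7, South → -3; maximin = -3.
Column maxima: Land → -3, Sea → 6; minimax = -3.
maximin = minimax = -3, so a saddle point exists.

Yes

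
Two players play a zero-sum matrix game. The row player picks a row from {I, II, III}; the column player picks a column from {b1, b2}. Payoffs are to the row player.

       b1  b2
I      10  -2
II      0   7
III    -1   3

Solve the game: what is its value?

Row minima: I → -2, II → 0, III → -1; maximin = 0.
Column maxima: b1 → 10, b2 → 7; minimax = 7.
0 ≠ 7, so there is no saddle point; optimal play is mixed.
III is strictly dominated by II, so the row player never plays it.
On the remaining 2×2 (I, II vs b1, b2):
Let the row player play I with probability p. Expected payoff against b1: 10p + 0(1−p) = 10p; against b2: (-2)p + 7(1−p) = −9p + 7.
Setting these equal: 10p = −9p + 7 ⇒ 19p = 7 ⇒ p = 7/19, and the value is (10)·(7/19) = 70/19.
For the column player: with q = P(b1), equating I's and II's payoffs gives 12q − 2 = −7q + 7 ⇒ q = 9/19.

70/19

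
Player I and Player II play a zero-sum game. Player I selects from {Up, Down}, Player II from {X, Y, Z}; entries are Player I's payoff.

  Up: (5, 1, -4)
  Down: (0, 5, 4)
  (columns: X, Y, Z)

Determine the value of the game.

Row minima: Up → -4, Down → 0; maximin = 0.
Column maxima: X → 5, Y → 5, Z → 4; minimax = 4.
0 ≠ 4, so there is no saddle point; optimal play is mixed.
Y is strictly dominated by Z (it gives Player I strictly more in every row), so Player II never plays it.
On the remaining 2×2 (Up, Down vs X, Z):
Let Player I play Up with probability p. Expected payoff against X: 5p + 0(1−p) = 5p; against Z: (-4)p + 4(1−p) = −8p + 4.
Setting these equal: 5p = −8p + 4 ⇒ 13p = 4 ⇒ p = 4/13, and the value is (5)·(4/13) = 20/13.
For Player II: with q = P(X), equating Up's and Down's payoffs gives 9q − 4 = −4q + 4 ⇒ q = 8/13.

20/13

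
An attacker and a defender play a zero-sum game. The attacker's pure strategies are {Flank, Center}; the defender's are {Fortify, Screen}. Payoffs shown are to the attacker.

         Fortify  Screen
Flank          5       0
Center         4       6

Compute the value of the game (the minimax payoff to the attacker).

Row minima: Flank → 0, Center → 4; maximin = 4.
Column maxima: Fortify → 5, Screen → 6; minimax = 5.
4 ≠ 5, so there is no saddle point; optimal play is mixed.
Let the attacker play Flank with probability p. Expected payoff against Fortify: 5p + 4(1−p) = p + 4; against Screen: 0p + 6(1−p) = −6p + 6.
Setting these equal: p + 4 = −6p + 6 ⇒ 7p = 2 ⇒ p = 2/7, and the value is (1)·(2/7) + 4 = 30/7.
For the defender: with q = P(Fortify), equating Flank's and Center's payoffs gives 5q = −2q + 6 ⇒ q = 6/7.

30/7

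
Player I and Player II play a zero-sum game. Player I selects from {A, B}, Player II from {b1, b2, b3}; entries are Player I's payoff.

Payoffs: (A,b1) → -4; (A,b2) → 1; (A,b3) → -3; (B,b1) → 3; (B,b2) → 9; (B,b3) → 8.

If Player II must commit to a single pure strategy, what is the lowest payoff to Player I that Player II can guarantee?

Column maxima: b1 → 3, b2 → 9, b3 → 8.
The smallest of these is 3.

3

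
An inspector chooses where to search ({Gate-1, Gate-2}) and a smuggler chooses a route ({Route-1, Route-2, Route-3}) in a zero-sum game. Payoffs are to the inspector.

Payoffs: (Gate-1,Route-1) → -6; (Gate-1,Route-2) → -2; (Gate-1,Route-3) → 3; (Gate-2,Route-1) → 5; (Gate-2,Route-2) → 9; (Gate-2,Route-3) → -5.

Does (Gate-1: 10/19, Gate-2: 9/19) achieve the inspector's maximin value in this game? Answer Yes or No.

Yes

Against Route-1 this mix gives (10/19)·(-6) + (9/19)·5 = -15/19.
Against Route-2 this mix gives (10/19)·(-2) + (9/19)·9 = 61/19.
Against Route-3 this mix gives (10/19)·3 + (9/19)·(-5) = -15/19.
All of the smuggler's active replies (Route-1, Route-3) yield -15/19, and no column does worse for the inspector. The mix makes the smuggler indifferent and guarantees -15/19, so it is optimal.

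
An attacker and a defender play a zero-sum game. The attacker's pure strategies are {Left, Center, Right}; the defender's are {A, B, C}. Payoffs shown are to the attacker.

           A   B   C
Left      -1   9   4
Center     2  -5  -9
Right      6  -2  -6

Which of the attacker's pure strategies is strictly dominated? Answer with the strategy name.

Center

Right gives a strictly higher payoff than Center against every column: 6 > 2, -2 > -5, -6 > -9.
So Center is strictly dominated and the attacker never plays it.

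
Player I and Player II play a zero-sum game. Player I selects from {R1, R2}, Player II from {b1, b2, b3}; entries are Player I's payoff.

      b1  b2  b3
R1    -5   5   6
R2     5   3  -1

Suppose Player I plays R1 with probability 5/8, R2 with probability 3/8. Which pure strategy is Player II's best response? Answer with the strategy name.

b1

If Player II plays b1, Player I's expected payoff is (5/8)·(-5) + (3/8)·5 = -5/4.
If Player II plays b2, Player I's expected payoff is (5/8)·5 + (3/8)·3 = 17/4.
If Player II plays b3, Player I's expected payoff is (5/8)·6 + (3/8)·(-1) = 27/8.
Player II minimizes Player I's payoff; the smallest is -5/4, so the best response is b1.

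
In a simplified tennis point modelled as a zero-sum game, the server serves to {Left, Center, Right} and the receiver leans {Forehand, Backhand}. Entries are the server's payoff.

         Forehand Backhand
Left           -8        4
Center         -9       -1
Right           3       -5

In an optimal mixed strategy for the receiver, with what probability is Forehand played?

9/20

Row minima: Left → -8, Center → -9, Right → -5; maximin = -5.
Column maxima: Forehand → 3, Backhand → 4; minimax = 3.
-5 ≠ 3, so there is no saddle point; optimal play is mixed.
Center is strictly dominated by Left, so the server never plays it.
On the remaining 2×2 (Left, Right vs Forehand, Backhand):
Let the server play Left with probability p. Expected payoff against Forehand: (-8)p + 3(1−p) = −11p + 3; against Backhand: 4p + (-5)(1−p) = 9p − 5.
Setting these equal: −11p + 3 = 9p − 5 ⇒ −20p = -8 ⇒ p = 2/5, and the value is (-11)·(2/5) + 3 = -7/5.
For the receiver: with q = P(Forehand), equating Left's and Right's payoffs gives −12q + 4 = 8q − 5 ⇒ q = 9/20.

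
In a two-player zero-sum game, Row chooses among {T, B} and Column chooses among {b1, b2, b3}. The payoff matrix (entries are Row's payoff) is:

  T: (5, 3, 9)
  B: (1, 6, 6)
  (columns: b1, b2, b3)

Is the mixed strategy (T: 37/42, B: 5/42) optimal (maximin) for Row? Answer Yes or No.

Against b1 this mix gives (37/42)·5 + (5/42)·1 = 95/21.
Against b2 this mix gives (37/42)·3 + (5/42)·6 = 47/14.
Against b3 this mix gives (37/42)·9 + (5/42)·6 = 121/14.
Column will play b2, holding Row to 47/14. Shifting weight toward the row that does better against b2 would raise this floor (the equalizing mix achieves 27/7 against both b2 and b1), so the proposed strategy is not optimal.

No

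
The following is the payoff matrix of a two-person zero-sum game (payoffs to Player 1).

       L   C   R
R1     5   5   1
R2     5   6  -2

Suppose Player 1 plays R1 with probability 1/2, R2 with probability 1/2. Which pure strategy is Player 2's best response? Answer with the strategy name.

If Player 2 plays L, Player 1's expected payoff is (1/2)·5 + (1/2)·5 = 5.
If Player 2 plays C, Player 1's expected payoff is (1/2)·5 + (1/2)·6 = 11/2.
If Player 2 plays R, Player 1's expected payoff is (1/2)·1 + (1/2)·(-2) = -1/2.
Player 2 minimizes Player 1's payoff; the smallest is -1/2, so the best response is R.

R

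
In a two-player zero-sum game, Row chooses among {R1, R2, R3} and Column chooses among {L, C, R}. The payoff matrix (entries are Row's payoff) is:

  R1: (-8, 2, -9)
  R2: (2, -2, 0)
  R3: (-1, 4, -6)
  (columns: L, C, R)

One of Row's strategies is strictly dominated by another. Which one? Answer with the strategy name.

R1

R3 gives a strictly higher payoff than R1 against every column: -1 > -8, 4 > 2, -6 > -9.
So R1 is strictly dominated and Row never plays it.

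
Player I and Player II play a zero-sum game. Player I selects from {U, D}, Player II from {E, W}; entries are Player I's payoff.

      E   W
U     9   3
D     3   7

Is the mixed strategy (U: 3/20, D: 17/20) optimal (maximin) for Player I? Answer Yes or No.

Against E this mix gives (3/20)·9 + (17/20)·3 = 39/10.
Against W this mix gives (3/20)·3 + (17/20)·7 = 32/5.
Player II will play E, holding Player I to 39/10. Shifting weight toward the row that does better against E would raise this floor (the equalizing mix achieves 27/5 against both E and W), so the proposed strategy is not optimal.

No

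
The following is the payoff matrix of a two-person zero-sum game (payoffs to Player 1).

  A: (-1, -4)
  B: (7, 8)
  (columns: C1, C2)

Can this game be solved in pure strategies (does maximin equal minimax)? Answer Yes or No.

Row minima: A → -4, B → 7; maximin = 7.
Column maxima: C1 → 7, C2 → 8; minimax = 7.
maximin = minimax = 7, so a saddle point exists.

Yes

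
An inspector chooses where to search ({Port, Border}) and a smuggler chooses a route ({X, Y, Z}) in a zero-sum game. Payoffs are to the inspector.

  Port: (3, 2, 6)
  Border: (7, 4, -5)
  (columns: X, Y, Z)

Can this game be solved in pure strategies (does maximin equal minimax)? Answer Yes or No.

Row minima: Port → 2, Border → -5; maximin = 2.
Column maxima: X → 7, Y → 4, Z → 6; minimax = 4.
2 ≠ 4, so no pure-strategy equilibrium exists.

No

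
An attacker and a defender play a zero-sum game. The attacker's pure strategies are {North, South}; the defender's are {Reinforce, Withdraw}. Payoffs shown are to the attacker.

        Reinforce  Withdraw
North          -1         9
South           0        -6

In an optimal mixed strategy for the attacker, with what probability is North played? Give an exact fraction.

Row minima: North → -1, South → -6; maximin = -1.
Column maxima: Reinforce → 0, Withdraw → 9; minimax = 0.
-1 ≠ 0, so there is no saddle point; optimal play is mixed.
Let the attacker play North with probability p. Expected payoff against Reinforce: (-1)p + 0(1−p) = −p; against Withdraw: 9p + (-6)(1−p) = 15p − 6.
Setting these equal: −p = 15p − 6 ⇒ −16p = -6 ⇒ p = 3/8, and the value is (-1)·(3/8) = -3/8.
For the defender: with q = P(Reinforce), equating North's and South's payoffs gives −10q + 9 = 6q − 6 ⇒ q = 15/16.

3/8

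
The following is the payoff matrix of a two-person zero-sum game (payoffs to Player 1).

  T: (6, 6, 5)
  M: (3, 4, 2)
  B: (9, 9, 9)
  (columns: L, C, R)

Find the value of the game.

Row minima: T → 5, M → 2, B → 9; maximin = 9.
Column maxima: L → 9, C → 9, R → 9; minimax = 9.
Since maximin = minimax = 9, there is a saddle point and the value is 9.

9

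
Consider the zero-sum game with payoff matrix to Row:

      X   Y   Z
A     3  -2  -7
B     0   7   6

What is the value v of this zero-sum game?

9/8

Row minima: A → -7, B → 0; maximin = 0.
Column maxima: X → 3, Y → 7, Z → 6; minimax = 3.
0 ≠ 3, so there is no saddle point; optimal play is mixed.
Y is strictly dominated by Z (it gives Row strictly more in every row), so Column never plays it.
On the remaining 2×2 (A, B vs X, Z):
Let Row play A with probability p. Expected payoff against X: 3p + 0(1−p) = 3p; against Z: (-7)p + 6(1−p) = −13p + 6.
Setting these equal: 3p = −13p + 6 ⇒ 16p = 6 ⇒ p = 3/8, and the value is (3)·(3/8) = 9/8.
For Column: with q = P(X), equating A's and B's payoffs gives 10q − 7 = −6q + 6 ⇒ q = 13/16.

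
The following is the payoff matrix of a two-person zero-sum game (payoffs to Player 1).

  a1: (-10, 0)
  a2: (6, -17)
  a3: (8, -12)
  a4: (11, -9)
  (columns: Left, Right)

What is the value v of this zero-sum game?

-3

Row minima: a1 → -10, a2 → -17, a3 → -12, a4 → -9; maximin = -9.
Column maxima: Left → 11, Right → 0; minimax = 0.
-9 ≠ 0, so there is no saddle point; optimal play is mixed.
a2 is strictly dominated by a3, so Player 1 never plays it.
a3 is strictly dominated by a4, so Player 1 never plays it.
On the remaining 2×2 (a1, a4 vs Left, Right):
Let Player 1 play a1 with probability p. Expected payoff against Left: (-10)p + 11(1−p) = −21p + 11; against Right: 0p + (-9)(1−p) = 9p − 9.
Setting these equal: −21p + 11 = 9p − 9 ⇒ −30p = -20 ⇒ p = 2/3, and the value is (-21)·(2/3) + 11 = -3.
For Player 2: with q = P(Left), equating a1's and a4's payoffs gives −10q = 20q − 9 ⇒ q = 3/10.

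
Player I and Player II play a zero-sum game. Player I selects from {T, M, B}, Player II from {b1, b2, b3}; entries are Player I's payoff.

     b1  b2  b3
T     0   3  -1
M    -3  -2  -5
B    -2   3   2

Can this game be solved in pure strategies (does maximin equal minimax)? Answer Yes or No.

No

Row minima: T → -1, M → -5, B → -2; maximin = -1.
Column maxima: b1 → 0, b2 → 3, b3 → 2; minimax = 0.
-1 ≠ 0, so no pure-strategy equilibrium exists.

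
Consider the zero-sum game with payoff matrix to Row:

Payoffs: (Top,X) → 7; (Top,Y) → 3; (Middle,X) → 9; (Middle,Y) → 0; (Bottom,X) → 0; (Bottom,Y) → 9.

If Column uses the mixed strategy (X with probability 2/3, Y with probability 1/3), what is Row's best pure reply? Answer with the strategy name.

Middle

Expected payoff of Top: (2/3)·7 + (1/3)·3 = 17/3.
Expected payoff of Middle: (2/3)·9 + (1/3)·0 = 6.
Expected payoff of Bottom: (2/3)·0 + (1/3)·9 = 3.
The largest is 6, so Row's best response is Middle.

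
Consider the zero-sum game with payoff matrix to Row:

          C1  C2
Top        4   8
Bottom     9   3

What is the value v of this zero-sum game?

6

Row minima: Top → 4, Bottom → 3; maximin = 4.
Column maxima: C1 → 9, C2 → 8; minimax = 8.
4 ≠ 8, so there is no saddle point; optimal play is mixed.
Let Row play Top with probability p. Expected payoff against C1: 4p + 9(1−p) = −5p + 9; against C2: 8p + 3(1−p) = 5p + 3.
Setting these equal: −5p + 9 = 5p + 3 ⇒ −10p = -6 ⇒ p = 3/5, and the value is (-5)·(3/5) + 9 = 6.
For Column: with q = P(C1), equating Top's and Bottom's payoffs gives −4q + 8 = 6q + 3 ⇒ q = 1/2.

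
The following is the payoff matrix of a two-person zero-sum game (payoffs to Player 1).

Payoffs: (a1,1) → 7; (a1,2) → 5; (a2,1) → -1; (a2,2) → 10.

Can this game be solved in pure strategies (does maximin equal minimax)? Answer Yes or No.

No

Row minima: a1 → 5, a2 → -1; maximin = 5.
Column maxima: 1 → 7, 2 → 10; minimax = 7.
5 ≠ 7, so no pure-strategy equilibrium exists.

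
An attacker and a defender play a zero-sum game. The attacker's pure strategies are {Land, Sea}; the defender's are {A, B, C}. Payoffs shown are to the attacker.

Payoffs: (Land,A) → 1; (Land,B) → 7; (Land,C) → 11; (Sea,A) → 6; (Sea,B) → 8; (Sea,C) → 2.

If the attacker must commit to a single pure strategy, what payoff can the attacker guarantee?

Row minima: Land → 1, Sea → 2.
The best of these is 2.

2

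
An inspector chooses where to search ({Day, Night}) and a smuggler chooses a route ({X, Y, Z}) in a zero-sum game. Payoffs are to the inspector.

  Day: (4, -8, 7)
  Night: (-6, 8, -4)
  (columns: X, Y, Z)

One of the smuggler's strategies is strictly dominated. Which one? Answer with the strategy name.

Z

X holds the inspector's payoff strictly below Z in every row: 4 < 7, -6 < -4.
So Z is strictly dominated for the smuggler.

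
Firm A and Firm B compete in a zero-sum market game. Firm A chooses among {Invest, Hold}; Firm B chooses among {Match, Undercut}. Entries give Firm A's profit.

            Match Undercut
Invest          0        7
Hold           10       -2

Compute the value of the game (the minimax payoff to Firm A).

Row minima: Invest → 0, Hold → -2; maximin = 0.
Column maxima: Match → 10, Undercut → 7; minimax = 7.
0 ≠ 7, so there is no saddle point; optimal play is mixed.
Let Firm A play Invest with probability p. Expected payoff against Match: 0p + 10(1−p) = −10p + 10; against Undercut: 7p + (-2)(1−p) = 9p − 2.
Setting these equal: −10p + 10 = 9p − 2 ⇒ −19p = -12 ⇒ p = 12/19, and the value is (-10)·(12/19) + 10 = 70/19.
For Firm B: with q = P(Match), equating Invest's and Hold's payoffs gives −7q + 7 = 12q − 2 ⇒ q = 9/19.

70/19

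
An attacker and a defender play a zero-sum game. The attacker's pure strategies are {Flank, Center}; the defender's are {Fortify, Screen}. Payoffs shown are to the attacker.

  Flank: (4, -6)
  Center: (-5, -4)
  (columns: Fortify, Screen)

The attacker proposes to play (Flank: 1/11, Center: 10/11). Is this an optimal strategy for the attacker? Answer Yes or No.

Yes

Against Fortify this mix gives (1/11)·4 + (10/11)·(-5) = -46/11.
Against Screen this mix gives (1/11)·(-6) + (10/11)·(-4) = -46/11.
All of the defender's active replies (Fortify, Screen) yield -46/11, and no column does worse for the attacker. The mix makes the defender indifferent and guarantees -46/11, so it is optimal.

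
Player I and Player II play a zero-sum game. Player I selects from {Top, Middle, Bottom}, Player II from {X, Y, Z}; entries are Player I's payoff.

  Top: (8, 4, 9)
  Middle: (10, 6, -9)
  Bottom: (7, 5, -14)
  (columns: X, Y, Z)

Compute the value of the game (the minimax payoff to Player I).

9/2

Row minima: Top → 4, Middle → -9, Bottom → -14; maximin = 4.
Column maxima: X → 10, Y → 6, Z → 9; minimax = 6.
4 ≠ 6, so there is no saddle point; optimal play is mixed.
Bottom is strictly dominated by Middle, so Player I never plays it.
X is strictly dominated by Y (it gives Player I strictly more in every row), so Player II never plays it.
On the remaining 2×2 (Top, Middle vs Y, Z):
Let Player I play Top with probability p. Expected payoff against Y: 4p + 6(1−p) = −2p + 6; against Z: 9p + (-9)(1−p) = 18p − 9.
Setting these equal: −2p + 6 = 18p − 9 ⇒ −20p = -15 ⇒ p = 3/4, and the value is (-2)·(3/4) + 6 = 9/2.
For Player II: with q = P(Y), equating Top's and Middle's payoffs gives −5q + 9 = 15q − 9 ⇒ q = 9/10.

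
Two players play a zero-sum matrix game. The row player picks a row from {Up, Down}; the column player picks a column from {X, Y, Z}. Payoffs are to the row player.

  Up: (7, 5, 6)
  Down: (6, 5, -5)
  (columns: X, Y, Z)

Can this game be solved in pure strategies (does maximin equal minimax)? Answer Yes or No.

Row minima: Up → 5, Down → -5; maximin = 5.
Column maxima: X → 7, Y → 5, Z → 6; minimax = 5.
maximin = minimax = 5, so a saddle point exists.

Yes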